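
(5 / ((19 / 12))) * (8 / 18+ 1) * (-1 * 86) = -22360 / 57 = -392.28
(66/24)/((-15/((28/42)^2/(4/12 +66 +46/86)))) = -473/388170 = -0.00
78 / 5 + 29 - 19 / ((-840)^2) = 44.60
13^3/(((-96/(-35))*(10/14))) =107653/96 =1121.39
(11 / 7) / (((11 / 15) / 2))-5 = -5 / 7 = -0.71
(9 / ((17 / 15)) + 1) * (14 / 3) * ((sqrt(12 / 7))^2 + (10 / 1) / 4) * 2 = 17936 / 51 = 351.69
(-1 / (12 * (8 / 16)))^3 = -1 / 216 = -0.00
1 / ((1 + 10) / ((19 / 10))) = 19 / 110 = 0.17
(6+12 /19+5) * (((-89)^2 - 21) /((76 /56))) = 24442600 /361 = 67708.03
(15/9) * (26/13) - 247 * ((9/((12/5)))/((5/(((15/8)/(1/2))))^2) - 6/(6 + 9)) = -402127/960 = -418.88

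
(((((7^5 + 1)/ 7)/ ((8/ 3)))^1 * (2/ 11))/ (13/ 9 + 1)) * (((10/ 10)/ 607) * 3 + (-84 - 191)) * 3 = -368921466/ 6677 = -55252.58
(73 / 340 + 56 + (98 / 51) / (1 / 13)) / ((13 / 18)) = 248457 / 2210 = 112.42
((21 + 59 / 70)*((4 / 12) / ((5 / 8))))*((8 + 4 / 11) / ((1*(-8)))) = -6394 / 525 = -12.18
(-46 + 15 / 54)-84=-2335 / 18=-129.72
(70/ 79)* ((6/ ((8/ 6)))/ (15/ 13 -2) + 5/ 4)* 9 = -56385/ 1738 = -32.44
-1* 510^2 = -260100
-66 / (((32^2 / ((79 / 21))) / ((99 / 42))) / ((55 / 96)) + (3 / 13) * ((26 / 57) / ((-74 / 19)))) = -0.33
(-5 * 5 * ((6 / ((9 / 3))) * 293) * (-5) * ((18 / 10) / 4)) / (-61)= -65925 / 122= -540.37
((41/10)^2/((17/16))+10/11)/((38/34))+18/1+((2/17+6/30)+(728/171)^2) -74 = -3087882833/136701675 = -22.59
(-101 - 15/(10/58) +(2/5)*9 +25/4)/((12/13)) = -46319/240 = -193.00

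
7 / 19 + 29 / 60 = 971 / 1140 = 0.85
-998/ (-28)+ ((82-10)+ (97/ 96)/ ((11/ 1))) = 107.73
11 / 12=0.92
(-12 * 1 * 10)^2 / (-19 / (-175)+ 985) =1260000 / 86197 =14.62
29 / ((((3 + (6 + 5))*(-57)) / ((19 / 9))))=-29 / 378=-0.08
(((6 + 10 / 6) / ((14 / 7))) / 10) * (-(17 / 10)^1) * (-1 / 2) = 391 / 1200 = 0.33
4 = 4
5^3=125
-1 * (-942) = 942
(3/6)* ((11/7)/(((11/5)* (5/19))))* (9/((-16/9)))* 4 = -1539/56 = -27.48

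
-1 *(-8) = 8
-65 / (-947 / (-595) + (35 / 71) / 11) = -30205175 / 760432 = -39.72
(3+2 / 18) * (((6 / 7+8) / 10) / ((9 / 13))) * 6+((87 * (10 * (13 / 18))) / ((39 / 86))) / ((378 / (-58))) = -1605038 / 8505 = -188.72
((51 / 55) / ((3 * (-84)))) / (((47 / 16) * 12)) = -17 / 162855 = -0.00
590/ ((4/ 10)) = 1475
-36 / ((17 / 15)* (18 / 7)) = -210 / 17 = -12.35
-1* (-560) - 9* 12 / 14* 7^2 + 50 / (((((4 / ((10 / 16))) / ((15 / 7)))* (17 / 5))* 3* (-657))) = 182.00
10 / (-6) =-5 / 3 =-1.67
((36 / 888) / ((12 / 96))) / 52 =3 / 481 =0.01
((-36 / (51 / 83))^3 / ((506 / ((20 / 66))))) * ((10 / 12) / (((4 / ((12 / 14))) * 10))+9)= -1086.10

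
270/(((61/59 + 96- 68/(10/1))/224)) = 5947200/8873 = 670.26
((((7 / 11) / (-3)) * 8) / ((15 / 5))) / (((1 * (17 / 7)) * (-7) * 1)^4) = -56 / 8268579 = -0.00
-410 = -410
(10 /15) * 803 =1606 /3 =535.33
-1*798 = -798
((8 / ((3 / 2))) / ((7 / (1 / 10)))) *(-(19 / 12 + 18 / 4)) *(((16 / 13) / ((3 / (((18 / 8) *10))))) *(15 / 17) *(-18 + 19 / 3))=44.04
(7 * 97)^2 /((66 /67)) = 30889747 /66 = 468026.47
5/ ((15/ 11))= 11/ 3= 3.67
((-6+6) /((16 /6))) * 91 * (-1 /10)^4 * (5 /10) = 0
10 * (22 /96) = 55 /24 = 2.29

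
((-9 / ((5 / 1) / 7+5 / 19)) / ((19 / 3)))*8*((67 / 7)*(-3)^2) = -65124 / 65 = -1001.91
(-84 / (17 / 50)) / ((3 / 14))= -19600 / 17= -1152.94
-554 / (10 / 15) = -831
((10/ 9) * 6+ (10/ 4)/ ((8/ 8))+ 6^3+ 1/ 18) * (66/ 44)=2027/ 6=337.83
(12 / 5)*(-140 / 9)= -112 / 3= -37.33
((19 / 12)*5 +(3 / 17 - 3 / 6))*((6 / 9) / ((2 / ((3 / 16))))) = 1549 / 3264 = 0.47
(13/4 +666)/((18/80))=26770/9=2974.44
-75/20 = -15/4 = -3.75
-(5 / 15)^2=-1 / 9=-0.11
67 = 67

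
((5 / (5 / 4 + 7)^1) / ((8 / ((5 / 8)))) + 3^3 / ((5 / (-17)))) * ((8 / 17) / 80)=-242227 / 448800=-0.54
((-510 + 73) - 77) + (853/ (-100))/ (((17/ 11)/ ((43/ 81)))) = -71181269/ 137700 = -516.93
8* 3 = 24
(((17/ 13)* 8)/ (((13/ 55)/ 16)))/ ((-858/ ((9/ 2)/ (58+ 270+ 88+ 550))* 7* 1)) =-1360/ 2476019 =-0.00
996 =996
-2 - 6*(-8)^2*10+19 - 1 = -3824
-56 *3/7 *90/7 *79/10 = -17064/7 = -2437.71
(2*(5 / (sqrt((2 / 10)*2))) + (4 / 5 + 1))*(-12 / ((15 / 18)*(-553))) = 648 / 13825 + 72*sqrt(10) / 553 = 0.46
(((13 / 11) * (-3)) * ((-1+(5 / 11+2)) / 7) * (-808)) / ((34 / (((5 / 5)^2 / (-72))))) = -10504 / 43197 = -0.24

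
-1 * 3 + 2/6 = -8/3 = -2.67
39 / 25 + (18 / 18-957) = -23861 / 25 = -954.44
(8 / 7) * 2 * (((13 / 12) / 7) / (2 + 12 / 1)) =26 / 1029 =0.03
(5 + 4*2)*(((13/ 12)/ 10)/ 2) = 169/ 240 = 0.70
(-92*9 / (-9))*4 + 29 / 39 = 14381 / 39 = 368.74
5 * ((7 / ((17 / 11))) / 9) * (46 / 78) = 8855 / 5967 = 1.48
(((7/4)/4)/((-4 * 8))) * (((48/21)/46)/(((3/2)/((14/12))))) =-7/13248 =-0.00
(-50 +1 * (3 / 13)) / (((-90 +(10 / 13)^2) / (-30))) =-25233 / 1511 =-16.70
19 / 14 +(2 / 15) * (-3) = 0.96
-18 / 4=-9 / 2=-4.50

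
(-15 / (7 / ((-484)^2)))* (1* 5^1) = -17569200 / 7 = -2509885.71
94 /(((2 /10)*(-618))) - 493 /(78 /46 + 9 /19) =-7421561 /32548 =-228.02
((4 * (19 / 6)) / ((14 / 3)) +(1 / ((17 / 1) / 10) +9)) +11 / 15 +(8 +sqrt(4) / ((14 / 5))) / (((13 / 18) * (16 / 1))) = 2559971 / 185640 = 13.79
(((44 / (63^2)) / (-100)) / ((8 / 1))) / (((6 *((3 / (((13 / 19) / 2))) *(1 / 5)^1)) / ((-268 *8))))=9581 / 3393495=0.00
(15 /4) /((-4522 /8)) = -15 /2261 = -0.01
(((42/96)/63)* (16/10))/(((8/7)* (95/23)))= 161/68400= 0.00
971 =971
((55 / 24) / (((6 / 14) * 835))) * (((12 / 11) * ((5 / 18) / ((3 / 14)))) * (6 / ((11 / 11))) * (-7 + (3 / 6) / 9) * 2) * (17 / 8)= -520625 / 324648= -1.60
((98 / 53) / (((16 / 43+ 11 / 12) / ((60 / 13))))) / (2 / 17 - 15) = -0.44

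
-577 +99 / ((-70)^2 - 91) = -924898 / 1603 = -576.98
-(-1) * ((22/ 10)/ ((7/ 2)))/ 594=1/ 945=0.00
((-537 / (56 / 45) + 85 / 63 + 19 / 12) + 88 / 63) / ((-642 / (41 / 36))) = 8827423 / 11648448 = 0.76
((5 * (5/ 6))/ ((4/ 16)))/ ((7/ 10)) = 500/ 21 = 23.81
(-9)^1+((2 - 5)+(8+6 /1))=2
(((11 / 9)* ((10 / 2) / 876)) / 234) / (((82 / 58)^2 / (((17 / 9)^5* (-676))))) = -0.24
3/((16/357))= 1071/16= 66.94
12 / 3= 4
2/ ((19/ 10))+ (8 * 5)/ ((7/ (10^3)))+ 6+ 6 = 5727.34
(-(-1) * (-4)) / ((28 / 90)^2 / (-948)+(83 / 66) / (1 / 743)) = -0.00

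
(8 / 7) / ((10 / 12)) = 48 / 35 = 1.37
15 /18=5 /6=0.83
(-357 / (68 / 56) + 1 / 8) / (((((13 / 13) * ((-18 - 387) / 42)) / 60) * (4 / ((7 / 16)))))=115199 / 576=200.00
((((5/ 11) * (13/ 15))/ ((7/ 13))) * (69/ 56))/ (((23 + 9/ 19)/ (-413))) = -4357327/ 274736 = -15.86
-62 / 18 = -31 / 9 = -3.44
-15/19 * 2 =-30/19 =-1.58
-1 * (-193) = 193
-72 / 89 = -0.81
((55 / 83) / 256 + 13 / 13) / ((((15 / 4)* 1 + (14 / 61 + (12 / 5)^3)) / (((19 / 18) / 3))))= 114306375 / 5768906368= 0.02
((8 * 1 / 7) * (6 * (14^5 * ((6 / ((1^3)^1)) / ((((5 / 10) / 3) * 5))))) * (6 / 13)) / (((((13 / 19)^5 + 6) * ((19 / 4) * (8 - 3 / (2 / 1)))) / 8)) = 516339.26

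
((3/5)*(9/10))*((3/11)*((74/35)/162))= 37/19250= 0.00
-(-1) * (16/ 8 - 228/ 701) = 1174/ 701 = 1.67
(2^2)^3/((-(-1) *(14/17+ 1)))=1088/31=35.10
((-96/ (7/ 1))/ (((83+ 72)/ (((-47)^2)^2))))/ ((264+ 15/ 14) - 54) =-312299584/ 152675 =-2045.52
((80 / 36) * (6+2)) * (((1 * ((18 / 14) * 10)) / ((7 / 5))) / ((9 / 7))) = 8000 / 63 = 126.98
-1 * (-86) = 86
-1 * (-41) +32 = 73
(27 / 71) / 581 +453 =18686730 / 41251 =453.00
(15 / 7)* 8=120 / 7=17.14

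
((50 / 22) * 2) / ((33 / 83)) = 4150 / 363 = 11.43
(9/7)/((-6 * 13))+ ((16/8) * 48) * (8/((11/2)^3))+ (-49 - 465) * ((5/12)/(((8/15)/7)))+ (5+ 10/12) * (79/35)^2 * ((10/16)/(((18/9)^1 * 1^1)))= -32523031507/11627616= -2797.05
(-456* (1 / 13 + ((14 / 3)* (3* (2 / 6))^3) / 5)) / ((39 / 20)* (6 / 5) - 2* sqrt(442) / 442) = -205.21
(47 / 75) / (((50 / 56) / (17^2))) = 380324 / 1875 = 202.84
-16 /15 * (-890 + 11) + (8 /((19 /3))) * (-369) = 44792 /95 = 471.49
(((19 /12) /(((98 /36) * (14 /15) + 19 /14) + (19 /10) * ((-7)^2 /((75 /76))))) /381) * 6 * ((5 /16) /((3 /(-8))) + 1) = 49875 /1179017962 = 0.00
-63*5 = -315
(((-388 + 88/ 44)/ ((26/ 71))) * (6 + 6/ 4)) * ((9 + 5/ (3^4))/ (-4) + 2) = 2946145/ 1404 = 2098.39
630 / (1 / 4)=2520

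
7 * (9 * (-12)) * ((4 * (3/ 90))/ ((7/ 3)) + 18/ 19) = -72144/ 95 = -759.41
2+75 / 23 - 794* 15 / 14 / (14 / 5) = -672967 / 2254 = -298.57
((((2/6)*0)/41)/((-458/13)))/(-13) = 0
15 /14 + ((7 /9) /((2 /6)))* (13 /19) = 2129 /798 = 2.67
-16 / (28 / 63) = -36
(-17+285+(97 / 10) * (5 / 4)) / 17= 2241 / 136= 16.48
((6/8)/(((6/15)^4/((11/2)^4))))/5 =5490375/1024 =5361.69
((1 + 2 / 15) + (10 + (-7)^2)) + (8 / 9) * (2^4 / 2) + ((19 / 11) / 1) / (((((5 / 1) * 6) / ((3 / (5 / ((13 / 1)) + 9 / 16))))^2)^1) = 6460831406 / 96052275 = 67.26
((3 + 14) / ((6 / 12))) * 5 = 170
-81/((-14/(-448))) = -2592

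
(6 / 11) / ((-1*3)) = -2 / 11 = -0.18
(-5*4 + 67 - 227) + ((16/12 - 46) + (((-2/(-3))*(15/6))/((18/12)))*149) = -532/9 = -59.11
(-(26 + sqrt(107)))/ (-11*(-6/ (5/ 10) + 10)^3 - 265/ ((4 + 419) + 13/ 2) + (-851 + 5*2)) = 859*sqrt(107)/ 647357 + 22334/ 647357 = 0.05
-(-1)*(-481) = -481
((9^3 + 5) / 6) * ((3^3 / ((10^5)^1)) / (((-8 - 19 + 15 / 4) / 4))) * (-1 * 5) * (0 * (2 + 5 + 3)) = 0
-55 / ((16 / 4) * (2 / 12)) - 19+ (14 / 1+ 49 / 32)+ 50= -1151 / 32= -35.97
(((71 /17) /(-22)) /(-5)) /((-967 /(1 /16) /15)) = -213 /5786528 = -0.00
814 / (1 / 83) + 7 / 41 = 2770049 / 41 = 67562.17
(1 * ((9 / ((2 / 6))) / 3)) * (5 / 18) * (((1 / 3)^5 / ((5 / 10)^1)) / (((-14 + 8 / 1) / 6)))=-5 / 243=-0.02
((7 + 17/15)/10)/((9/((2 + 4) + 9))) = 1.36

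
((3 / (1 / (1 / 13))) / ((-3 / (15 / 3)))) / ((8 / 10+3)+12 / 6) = -25 / 377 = -0.07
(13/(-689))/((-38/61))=61/2014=0.03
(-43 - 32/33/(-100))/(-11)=3.91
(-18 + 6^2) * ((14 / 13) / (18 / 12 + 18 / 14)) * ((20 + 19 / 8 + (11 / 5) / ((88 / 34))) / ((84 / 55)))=71533 / 676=105.82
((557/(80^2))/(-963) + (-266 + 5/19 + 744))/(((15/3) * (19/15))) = 56004987817/741638400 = 75.52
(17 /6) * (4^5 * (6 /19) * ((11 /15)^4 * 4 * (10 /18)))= 1019482112 /1731375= 588.83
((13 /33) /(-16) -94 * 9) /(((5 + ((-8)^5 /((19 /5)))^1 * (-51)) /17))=-144284423 /4411933680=-0.03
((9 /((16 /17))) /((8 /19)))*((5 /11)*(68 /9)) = 27455 /352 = 78.00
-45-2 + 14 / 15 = -691 / 15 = -46.07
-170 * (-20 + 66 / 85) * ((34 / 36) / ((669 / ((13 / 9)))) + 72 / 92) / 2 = 1597959679 / 1246347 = 1282.11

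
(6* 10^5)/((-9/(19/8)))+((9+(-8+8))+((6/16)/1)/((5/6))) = -9499433/60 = -158323.88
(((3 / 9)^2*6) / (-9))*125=-9.26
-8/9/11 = -0.08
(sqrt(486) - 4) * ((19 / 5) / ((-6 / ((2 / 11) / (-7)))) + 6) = 108.57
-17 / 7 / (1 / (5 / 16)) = -0.76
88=88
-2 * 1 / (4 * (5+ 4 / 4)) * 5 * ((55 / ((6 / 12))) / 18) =-275 / 108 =-2.55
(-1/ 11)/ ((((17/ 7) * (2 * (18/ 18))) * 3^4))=-7/ 30294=-0.00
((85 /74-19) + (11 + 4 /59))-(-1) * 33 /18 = -32419 /6549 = -4.95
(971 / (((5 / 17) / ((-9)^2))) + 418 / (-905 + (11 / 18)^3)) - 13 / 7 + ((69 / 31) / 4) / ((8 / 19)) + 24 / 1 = 48995568136515137 / 183204558880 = 267436.40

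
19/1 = 19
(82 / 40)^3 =68921 / 8000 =8.62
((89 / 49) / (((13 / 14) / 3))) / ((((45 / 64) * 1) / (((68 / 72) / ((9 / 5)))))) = 96832 / 22113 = 4.38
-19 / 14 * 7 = -9.50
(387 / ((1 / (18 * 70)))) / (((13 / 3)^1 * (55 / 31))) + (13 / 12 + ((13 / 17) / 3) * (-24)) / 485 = 897359137219 / 14148420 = 63424.69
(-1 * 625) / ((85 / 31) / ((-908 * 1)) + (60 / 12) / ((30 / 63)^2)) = -21990625 / 775723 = -28.35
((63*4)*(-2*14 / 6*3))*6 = -21168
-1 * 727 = -727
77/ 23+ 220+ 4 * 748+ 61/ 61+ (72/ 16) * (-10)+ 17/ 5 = 365096/ 115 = 3174.75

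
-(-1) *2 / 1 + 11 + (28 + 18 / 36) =41.50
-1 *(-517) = 517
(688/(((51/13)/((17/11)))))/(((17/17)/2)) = 17888/33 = 542.06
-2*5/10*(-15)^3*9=30375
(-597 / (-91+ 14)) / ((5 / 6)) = 3582 / 385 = 9.30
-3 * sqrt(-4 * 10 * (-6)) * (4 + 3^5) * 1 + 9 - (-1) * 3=12 - 2964 * sqrt(15)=-11467.52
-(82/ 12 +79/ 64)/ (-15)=1549/ 2880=0.54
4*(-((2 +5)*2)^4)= -153664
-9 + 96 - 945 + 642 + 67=-149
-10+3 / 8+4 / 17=-1277 / 136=-9.39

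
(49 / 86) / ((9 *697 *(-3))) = -49 / 1618434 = -0.00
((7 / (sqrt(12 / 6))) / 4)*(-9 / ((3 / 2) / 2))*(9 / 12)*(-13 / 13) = 63*sqrt(2) / 8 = 11.14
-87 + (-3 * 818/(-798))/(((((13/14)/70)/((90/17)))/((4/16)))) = 923037/4199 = 219.82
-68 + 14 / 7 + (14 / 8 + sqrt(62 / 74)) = -257 / 4 + sqrt(1147) / 37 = -63.33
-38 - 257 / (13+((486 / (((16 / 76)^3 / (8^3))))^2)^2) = -19219046301919987049868382569199 / 505764376366315448680746909709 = -38.00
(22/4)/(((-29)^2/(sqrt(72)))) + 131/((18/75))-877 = -331.11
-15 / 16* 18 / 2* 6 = -405 / 8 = -50.62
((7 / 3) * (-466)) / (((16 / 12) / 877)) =-1430387 / 2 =-715193.50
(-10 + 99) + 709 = 798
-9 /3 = -3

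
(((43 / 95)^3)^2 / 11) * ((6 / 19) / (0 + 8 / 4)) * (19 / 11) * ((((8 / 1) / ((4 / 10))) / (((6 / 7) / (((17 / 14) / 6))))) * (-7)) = -752242202831 / 106735342518750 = -0.01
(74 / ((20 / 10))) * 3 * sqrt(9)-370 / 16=2479 / 8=309.88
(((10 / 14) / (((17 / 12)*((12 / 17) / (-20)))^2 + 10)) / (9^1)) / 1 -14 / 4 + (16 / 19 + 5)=22509607 / 9578394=2.35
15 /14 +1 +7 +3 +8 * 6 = 841 /14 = 60.07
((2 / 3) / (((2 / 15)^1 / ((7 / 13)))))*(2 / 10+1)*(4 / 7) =24 / 13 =1.85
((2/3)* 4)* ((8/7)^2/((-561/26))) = -13312/82467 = -0.16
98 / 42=7 / 3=2.33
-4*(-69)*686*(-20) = -3786720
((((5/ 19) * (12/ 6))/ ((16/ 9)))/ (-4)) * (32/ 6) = -15/ 38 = -0.39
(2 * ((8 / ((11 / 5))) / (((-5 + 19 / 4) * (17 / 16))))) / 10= -512 / 187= -2.74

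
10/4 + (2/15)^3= 16891/6750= 2.50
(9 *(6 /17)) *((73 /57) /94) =657 /15181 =0.04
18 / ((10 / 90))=162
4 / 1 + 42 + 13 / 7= 335 / 7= 47.86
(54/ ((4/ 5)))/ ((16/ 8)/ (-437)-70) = -58995/ 61184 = -0.96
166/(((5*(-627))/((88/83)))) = -16/285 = -0.06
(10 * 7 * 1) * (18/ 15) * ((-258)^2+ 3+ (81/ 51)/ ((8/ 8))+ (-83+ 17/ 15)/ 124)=14734145188/ 2635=5591705.95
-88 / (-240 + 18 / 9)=44 / 119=0.37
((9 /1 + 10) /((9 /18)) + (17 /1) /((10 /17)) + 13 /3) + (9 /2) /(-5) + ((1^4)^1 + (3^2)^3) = 2401 /3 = 800.33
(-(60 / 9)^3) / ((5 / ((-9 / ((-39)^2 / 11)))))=17600 / 4563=3.86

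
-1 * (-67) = 67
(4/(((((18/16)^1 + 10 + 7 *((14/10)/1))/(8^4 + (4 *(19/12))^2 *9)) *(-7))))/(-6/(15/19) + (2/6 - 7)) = 1782800/208971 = 8.53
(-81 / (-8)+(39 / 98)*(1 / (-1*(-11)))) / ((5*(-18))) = -2921 / 25872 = -0.11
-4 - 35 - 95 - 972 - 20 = -1126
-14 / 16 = -7 / 8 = -0.88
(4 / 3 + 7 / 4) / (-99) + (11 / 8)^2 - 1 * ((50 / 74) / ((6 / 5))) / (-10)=1.92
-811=-811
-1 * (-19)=19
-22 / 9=-2.44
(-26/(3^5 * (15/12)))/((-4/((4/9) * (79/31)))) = 8216/338985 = 0.02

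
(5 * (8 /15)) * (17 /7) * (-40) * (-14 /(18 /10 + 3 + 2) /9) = 59.26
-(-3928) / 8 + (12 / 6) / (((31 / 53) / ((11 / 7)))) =107713 / 217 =496.37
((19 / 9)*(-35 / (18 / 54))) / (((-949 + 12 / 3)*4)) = 19 / 324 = 0.06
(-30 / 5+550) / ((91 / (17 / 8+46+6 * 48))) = 182852 / 91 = 2009.36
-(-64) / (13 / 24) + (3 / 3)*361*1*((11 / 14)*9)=486111 / 182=2670.94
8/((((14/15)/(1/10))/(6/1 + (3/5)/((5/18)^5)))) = 34574724/109375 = 316.11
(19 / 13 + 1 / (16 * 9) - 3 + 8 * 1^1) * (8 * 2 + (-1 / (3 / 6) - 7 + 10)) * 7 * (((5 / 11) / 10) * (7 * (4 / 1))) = 10086797 / 10296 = 979.68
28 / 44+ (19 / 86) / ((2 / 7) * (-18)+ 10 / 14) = 17199 / 29326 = 0.59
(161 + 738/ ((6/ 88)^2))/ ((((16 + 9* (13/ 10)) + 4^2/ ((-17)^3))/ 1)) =7807395690/ 1360741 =5737.61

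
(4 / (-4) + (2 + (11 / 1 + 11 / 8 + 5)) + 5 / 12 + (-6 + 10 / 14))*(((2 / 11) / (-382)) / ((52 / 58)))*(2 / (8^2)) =-65801 / 293669376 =-0.00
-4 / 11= -0.36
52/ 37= 1.41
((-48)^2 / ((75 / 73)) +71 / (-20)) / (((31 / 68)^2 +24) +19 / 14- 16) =234.08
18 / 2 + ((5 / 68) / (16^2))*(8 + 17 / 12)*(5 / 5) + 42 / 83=164865839 / 17338368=9.51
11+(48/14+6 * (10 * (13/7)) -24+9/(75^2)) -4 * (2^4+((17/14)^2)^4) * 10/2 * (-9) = 883786068535389/230592040000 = 3832.68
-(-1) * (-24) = -24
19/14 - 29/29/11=195/154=1.27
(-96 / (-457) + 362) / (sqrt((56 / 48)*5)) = 33106*sqrt(210) / 3199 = 149.97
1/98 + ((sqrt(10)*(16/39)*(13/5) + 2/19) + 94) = 16*sqrt(10)/15 + 175243/1862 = 97.49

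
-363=-363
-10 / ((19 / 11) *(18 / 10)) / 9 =-550 / 1539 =-0.36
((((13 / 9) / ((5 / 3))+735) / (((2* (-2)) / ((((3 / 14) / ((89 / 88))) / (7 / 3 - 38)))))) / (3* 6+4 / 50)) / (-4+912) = 910635 / 13679370488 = 0.00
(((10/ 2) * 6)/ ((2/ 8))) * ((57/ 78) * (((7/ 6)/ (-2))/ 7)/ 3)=-95/ 39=-2.44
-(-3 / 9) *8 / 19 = 8 / 57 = 0.14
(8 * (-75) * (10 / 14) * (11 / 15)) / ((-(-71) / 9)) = -19800 / 497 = -39.84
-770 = -770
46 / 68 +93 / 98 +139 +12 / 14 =117855 / 833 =141.48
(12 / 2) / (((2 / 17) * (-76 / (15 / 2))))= -765 / 152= -5.03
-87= -87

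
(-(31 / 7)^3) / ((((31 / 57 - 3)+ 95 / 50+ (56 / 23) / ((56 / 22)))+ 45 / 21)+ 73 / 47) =-18356320470 / 865765369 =-21.20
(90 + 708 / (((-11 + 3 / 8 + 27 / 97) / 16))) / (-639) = 2689306 / 1710177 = 1.57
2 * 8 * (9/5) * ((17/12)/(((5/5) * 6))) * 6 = 204/5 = 40.80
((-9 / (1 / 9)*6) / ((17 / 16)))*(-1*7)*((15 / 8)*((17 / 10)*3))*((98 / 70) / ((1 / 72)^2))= 222213196.80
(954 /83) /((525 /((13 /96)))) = 689 /232400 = 0.00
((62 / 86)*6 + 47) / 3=2207 / 129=17.11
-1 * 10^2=-100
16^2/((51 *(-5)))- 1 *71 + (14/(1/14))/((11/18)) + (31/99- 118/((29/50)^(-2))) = 440401723/2103750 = 209.34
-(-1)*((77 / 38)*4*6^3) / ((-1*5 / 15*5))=-99792 / 95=-1050.44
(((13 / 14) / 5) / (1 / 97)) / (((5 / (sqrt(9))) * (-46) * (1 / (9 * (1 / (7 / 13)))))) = -442611 / 112700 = -3.93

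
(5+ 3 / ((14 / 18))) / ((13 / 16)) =992 / 91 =10.90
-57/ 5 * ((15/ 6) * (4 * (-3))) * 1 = 342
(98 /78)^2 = 2401 /1521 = 1.58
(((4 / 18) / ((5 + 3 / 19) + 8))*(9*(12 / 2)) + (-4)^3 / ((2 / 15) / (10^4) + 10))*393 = -202198455198 / 93750125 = -2156.78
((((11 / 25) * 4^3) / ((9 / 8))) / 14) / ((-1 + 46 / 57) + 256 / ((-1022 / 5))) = -1.24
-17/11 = -1.55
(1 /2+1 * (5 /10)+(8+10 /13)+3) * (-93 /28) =-7719 /182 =-42.41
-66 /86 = -33 /43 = -0.77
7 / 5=1.40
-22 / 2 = -11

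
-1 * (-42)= 42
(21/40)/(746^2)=21/22260640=0.00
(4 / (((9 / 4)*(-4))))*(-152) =608 / 9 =67.56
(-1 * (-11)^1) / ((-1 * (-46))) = 0.24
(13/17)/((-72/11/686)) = -49049/612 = -80.15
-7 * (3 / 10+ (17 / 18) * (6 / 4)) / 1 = -721 / 60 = -12.02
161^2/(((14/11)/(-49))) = -1995917/2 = -997958.50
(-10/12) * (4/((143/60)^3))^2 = -622080000000/8550986578849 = -0.07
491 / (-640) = -0.77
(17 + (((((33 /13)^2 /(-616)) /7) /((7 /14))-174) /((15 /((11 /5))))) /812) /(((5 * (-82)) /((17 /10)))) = -7758772069 /110276420800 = -0.07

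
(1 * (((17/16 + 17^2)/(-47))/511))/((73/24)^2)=-23868/18283799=-0.00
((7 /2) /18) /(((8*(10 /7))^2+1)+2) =343 /235692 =0.00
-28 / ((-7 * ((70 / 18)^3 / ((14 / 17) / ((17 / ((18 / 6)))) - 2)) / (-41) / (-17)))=-64082016 / 728875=-87.92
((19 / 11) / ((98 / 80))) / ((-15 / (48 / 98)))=-1216 / 26411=-0.05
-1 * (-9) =9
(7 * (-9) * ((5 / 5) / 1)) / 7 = -9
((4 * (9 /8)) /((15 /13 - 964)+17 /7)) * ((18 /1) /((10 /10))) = -7371 /87398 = -0.08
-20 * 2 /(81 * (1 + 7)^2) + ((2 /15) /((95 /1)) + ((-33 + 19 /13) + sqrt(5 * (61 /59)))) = -126223259 /4001400 + sqrt(17995) /59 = -29.27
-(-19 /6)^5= 2476099 /7776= 318.43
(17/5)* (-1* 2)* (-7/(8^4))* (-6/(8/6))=-1071/20480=-0.05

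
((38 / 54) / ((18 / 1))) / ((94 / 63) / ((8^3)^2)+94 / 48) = 8716288 / 436618485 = 0.02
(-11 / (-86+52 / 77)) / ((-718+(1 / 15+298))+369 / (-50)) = -385 / 1276113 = -0.00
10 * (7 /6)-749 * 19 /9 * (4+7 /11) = -80514 /11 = -7319.45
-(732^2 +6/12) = -1071649/2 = -535824.50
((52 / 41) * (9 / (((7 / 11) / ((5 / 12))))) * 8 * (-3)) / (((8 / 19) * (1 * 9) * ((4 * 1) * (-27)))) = 13585 / 30996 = 0.44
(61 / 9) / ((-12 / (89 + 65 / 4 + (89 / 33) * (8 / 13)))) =-60.38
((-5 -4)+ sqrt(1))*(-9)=72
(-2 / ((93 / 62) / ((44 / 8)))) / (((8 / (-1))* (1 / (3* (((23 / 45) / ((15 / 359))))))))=90827 / 2700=33.64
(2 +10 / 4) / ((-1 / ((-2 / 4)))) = 9 / 4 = 2.25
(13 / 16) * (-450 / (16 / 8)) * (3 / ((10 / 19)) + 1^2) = -39195 / 32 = -1224.84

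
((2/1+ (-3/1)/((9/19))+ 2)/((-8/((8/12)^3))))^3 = 0.00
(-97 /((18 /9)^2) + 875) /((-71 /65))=-221195 /284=-778.86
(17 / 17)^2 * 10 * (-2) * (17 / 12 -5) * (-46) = -9890 / 3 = -3296.67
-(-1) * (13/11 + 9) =112/11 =10.18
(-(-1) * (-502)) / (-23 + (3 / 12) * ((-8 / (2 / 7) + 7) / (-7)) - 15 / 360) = 12048 / 535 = 22.52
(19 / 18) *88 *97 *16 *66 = 28544384 / 3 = 9514794.67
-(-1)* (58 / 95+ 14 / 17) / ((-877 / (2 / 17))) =-0.00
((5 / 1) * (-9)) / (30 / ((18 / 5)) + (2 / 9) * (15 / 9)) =-243 / 47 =-5.17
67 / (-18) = -67 / 18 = -3.72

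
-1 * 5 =-5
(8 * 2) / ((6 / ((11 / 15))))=88 / 45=1.96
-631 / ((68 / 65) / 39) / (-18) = 533195 / 408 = 1306.85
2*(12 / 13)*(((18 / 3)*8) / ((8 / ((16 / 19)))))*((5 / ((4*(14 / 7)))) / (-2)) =-720 / 247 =-2.91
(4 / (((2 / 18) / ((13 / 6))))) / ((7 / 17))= 1326 / 7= 189.43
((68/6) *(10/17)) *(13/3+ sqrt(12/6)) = 20 *sqrt(2)/3+ 260/9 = 38.32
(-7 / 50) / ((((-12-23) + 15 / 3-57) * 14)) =1 / 8700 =0.00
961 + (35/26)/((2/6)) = 25091/26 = 965.04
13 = 13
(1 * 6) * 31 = 186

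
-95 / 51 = -1.86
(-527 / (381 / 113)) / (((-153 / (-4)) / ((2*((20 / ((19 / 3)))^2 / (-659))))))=11209600 / 90639519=0.12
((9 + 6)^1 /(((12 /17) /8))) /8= 85 /4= 21.25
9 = 9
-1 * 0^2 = 0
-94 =-94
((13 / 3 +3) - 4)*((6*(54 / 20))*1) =54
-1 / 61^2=-0.00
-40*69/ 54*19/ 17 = -8740/ 153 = -57.12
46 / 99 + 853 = 84493 / 99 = 853.46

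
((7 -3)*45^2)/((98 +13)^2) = 900/1369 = 0.66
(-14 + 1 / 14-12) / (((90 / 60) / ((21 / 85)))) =-363 / 85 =-4.27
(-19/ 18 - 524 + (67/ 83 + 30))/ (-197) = 738407/ 294318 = 2.51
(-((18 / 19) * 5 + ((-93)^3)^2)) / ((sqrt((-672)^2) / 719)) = -2946177632053833 / 4256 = -692240984975.05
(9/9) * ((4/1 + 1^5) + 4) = 9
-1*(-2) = 2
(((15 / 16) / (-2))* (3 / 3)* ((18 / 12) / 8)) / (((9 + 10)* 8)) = -45 / 77824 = -0.00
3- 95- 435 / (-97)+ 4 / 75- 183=-270.46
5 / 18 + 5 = 95 / 18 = 5.28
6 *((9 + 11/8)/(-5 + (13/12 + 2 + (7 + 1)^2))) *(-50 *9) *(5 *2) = -672300/149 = -4512.08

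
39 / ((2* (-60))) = -13 / 40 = -0.32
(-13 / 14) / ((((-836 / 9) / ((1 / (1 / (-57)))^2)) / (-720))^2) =-498810522600 / 847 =-588914430.46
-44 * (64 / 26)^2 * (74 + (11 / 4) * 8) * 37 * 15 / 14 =-1200291840 / 1183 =-1014616.94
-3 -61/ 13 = -100/ 13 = -7.69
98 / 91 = 14 / 13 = 1.08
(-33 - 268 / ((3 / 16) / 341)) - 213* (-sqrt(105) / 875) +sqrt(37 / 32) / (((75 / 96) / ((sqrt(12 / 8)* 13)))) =-1462307 / 3 +213* sqrt(105) / 875 +52* sqrt(111) / 25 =-487411.26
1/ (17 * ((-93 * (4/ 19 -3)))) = 19/ 83793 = 0.00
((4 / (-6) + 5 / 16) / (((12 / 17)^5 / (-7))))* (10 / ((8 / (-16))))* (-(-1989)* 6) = -186704096215 / 55296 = -3376448.50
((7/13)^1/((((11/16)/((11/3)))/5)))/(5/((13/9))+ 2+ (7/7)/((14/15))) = 2.20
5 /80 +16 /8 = 33 /16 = 2.06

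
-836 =-836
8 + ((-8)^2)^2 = 4104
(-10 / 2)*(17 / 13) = -85 / 13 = -6.54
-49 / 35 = -7 / 5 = -1.40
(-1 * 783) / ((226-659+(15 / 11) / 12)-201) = 1276 / 1033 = 1.24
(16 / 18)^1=8 / 9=0.89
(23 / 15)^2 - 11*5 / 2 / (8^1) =-3911 / 3600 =-1.09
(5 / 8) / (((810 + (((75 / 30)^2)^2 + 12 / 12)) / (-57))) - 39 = -531009 / 13601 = -39.04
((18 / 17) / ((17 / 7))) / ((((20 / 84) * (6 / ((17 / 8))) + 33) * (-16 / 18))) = -3969 / 272476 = -0.01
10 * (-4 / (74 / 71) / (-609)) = 1420 / 22533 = 0.06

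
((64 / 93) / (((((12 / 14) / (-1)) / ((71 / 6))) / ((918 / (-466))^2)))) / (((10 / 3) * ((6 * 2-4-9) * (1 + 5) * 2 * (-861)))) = -369342 / 345006595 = -0.00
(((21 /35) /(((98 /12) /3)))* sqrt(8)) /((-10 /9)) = -486* sqrt(2) /1225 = -0.56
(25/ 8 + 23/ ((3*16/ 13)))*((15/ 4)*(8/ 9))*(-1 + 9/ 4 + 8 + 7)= 145925/ 288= 506.68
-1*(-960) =960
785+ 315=1100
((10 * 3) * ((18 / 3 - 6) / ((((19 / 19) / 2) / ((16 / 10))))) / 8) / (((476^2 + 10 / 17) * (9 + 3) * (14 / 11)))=0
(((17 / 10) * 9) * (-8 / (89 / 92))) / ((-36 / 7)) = 10948 / 445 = 24.60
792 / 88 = 9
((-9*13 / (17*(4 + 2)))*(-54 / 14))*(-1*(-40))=21060 / 119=176.97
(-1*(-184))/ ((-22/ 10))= -920/ 11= -83.64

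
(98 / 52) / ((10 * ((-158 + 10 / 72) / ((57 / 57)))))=-441 / 369395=-0.00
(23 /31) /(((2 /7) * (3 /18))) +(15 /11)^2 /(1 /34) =295593 /3751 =78.80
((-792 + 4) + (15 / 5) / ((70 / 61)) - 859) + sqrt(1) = -115037 / 70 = -1643.39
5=5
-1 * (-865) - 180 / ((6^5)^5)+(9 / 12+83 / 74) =25330004606777020120903 / 29220018252983304192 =866.87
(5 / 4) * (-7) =-8.75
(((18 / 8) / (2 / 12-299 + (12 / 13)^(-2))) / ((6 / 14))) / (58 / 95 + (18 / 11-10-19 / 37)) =9743580 / 4566752609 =0.00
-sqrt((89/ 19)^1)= -sqrt(1691)/ 19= -2.16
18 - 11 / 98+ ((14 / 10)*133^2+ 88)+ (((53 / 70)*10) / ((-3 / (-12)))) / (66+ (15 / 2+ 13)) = 2108300927 / 84770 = 24870.84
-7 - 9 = -16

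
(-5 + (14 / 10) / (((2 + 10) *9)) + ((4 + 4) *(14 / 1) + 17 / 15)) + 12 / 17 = 999263 / 9180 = 108.85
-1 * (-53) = 53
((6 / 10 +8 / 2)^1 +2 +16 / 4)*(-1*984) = -52152 / 5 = -10430.40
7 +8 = 15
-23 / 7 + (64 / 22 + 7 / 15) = 104 / 1155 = 0.09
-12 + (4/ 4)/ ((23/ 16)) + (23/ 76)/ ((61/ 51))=-1178381/ 106628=-11.05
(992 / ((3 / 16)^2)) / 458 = 126976 / 2061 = 61.61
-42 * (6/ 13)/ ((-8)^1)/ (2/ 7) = 441/ 52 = 8.48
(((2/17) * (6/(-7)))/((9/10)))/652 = -10/58191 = -0.00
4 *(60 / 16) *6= 90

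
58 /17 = 3.41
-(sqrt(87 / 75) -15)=15 -sqrt(29) / 5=13.92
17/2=8.50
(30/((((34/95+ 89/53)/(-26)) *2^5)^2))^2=16067115225015625/705481196322816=22.77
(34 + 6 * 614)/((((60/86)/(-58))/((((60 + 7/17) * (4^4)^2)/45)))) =-312051455885312/11475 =-27194026656.67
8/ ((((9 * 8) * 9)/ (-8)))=-8/ 81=-0.10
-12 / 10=-6 / 5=-1.20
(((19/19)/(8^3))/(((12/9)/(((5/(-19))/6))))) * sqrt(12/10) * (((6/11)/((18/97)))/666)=-97 * sqrt(30)/1710415872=-0.00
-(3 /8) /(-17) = 3 /136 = 0.02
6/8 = 3/4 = 0.75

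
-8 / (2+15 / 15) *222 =-592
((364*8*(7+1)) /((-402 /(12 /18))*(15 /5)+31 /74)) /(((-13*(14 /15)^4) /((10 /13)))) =119880000 /119354053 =1.00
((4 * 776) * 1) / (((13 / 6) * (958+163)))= 1.28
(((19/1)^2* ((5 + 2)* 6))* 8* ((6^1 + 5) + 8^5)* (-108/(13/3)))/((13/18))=-23187807957888/169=-137205964247.86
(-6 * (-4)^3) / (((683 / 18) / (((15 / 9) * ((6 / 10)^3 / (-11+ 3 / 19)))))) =-590976 / 1758725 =-0.34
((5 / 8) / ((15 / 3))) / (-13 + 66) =1 / 424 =0.00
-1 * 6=-6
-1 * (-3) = 3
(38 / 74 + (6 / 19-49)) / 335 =-33864 / 235505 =-0.14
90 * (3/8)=135/4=33.75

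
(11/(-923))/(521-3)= -11/478114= -0.00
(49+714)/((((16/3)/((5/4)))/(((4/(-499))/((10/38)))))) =-43491/7984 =-5.45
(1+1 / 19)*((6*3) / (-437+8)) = -120 / 2717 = -0.04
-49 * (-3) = 147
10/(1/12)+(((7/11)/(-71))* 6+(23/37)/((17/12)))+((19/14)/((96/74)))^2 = 26949013981553/221840188416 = 121.48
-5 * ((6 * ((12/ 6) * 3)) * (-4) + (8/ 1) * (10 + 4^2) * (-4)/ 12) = 3200/ 3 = 1066.67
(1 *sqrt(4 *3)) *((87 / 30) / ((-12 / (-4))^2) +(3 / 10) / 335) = 9742 *sqrt(3) / 15075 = 1.12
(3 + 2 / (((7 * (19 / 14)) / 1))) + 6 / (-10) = 248 / 95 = 2.61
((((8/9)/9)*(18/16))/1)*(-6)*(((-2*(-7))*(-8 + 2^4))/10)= -112/15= -7.47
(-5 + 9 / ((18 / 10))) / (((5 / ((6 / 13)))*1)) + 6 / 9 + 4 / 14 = 20 / 21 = 0.95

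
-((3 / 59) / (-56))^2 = -9 / 10916416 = -0.00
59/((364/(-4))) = -59/91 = -0.65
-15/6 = -5/2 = -2.50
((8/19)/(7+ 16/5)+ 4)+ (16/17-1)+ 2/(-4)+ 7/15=2251/570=3.95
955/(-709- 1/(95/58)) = -90725/67413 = -1.35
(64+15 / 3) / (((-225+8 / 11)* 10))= -759 / 24670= -0.03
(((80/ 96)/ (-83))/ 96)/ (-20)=1/ 191232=0.00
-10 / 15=-0.67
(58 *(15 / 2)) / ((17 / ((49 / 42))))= 1015 / 34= 29.85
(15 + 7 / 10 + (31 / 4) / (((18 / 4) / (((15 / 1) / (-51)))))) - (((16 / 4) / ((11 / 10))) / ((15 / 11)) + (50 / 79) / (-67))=50761069 / 4049145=12.54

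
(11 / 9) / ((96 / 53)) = 583 / 864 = 0.67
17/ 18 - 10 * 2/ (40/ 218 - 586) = 562379/ 574686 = 0.98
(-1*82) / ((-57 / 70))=5740 / 57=100.70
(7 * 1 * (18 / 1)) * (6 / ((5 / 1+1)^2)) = 21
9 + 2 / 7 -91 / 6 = -247 / 42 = -5.88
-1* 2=-2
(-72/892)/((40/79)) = -711/4460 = -0.16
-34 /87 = -0.39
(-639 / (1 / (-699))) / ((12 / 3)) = 446661 / 4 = 111665.25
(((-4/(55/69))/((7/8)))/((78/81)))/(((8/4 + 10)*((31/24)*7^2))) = -59616/7602595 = -0.01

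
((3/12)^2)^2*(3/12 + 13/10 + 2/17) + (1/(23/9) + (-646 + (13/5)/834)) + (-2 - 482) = -942990021487/834800640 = -1129.60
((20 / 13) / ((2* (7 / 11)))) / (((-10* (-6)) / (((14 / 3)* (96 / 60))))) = 88 / 585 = 0.15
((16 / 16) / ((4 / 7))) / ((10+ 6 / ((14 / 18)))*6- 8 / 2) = 49 / 2864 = 0.02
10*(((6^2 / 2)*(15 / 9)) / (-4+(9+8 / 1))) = 300 / 13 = 23.08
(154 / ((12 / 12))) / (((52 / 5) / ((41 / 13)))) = 15785 / 338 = 46.70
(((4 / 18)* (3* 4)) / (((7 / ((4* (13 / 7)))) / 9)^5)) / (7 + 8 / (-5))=11086749573120 / 282475249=39248.57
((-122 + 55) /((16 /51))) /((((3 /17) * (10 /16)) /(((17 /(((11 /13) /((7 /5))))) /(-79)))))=29954561 /43450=689.40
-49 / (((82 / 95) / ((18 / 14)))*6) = -1995 / 164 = -12.16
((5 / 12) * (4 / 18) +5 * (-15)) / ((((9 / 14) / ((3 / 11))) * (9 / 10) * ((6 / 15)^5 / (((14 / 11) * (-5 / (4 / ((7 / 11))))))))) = 108393359375 / 31049568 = 3490.98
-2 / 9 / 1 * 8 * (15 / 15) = -16 / 9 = -1.78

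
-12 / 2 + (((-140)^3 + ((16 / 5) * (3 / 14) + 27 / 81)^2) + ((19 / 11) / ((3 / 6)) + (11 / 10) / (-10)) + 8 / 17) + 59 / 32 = -36206302478771 / 13194720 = -2743999.30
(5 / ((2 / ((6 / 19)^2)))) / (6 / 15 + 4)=225 / 3971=0.06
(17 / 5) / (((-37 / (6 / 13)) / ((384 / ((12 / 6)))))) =-8.14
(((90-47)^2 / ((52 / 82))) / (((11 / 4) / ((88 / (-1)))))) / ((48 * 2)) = -75809 / 78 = -971.91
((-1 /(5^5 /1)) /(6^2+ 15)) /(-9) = 1 /1434375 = 0.00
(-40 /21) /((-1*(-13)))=-40 /273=-0.15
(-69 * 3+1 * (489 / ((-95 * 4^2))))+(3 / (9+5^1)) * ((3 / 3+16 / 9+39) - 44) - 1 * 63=-8643869 / 31920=-270.80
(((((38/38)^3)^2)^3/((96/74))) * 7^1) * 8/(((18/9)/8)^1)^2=2072/3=690.67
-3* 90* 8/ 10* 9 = -1944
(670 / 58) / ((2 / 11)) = 3685 / 58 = 63.53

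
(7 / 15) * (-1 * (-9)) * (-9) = -189 / 5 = -37.80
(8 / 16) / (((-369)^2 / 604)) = 302 / 136161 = 0.00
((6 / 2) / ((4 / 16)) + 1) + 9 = 22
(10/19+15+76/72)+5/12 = 11627/684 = 17.00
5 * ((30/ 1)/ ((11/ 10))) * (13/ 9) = 6500/ 33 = 196.97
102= 102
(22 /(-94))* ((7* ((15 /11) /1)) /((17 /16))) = -1680 /799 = -2.10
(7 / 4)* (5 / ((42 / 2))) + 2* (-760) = -18235 / 12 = -1519.58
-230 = -230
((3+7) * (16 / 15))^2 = 1024 / 9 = 113.78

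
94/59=1.59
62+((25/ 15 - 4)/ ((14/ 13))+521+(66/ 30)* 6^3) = 31681/ 30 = 1056.03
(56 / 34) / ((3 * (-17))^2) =0.00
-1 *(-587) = 587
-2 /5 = -0.40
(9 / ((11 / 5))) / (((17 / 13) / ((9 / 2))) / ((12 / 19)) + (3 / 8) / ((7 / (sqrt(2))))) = 3999799440 / 437669749-465699780 * sqrt(2) / 437669749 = 7.63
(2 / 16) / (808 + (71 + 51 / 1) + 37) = 1 / 7736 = 0.00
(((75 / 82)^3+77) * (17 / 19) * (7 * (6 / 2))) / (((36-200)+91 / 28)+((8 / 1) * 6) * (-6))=-15307164327 / 4701101410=-3.26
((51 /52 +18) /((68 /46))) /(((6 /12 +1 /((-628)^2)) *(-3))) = -373037966 /43579653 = -8.56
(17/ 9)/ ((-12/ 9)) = -17/ 12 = -1.42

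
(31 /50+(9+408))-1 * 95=16131 /50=322.62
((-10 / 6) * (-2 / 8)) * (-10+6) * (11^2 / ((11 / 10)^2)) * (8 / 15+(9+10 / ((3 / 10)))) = -64300 / 9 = -7144.44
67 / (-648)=-67 / 648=-0.10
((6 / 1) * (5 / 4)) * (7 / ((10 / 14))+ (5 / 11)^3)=74.20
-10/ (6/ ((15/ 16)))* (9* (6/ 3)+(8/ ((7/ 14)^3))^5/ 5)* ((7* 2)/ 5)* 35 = -131533384465/ 4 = -32883346116.25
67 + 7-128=-54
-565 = -565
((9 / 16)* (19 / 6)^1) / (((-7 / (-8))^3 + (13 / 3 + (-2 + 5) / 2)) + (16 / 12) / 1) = 2736 / 12037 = 0.23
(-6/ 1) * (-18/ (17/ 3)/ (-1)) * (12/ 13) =-3888/ 221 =-17.59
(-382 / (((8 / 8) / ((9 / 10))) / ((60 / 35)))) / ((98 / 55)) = -113454 / 343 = -330.77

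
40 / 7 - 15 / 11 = 335 / 77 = 4.35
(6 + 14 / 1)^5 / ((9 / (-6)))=-6400000 / 3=-2133333.33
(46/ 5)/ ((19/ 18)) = 828/ 95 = 8.72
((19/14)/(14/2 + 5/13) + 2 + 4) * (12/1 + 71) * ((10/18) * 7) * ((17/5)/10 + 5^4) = 21568383071/17280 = 1248170.32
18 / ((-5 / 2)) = -36 / 5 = -7.20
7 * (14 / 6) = 49 / 3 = 16.33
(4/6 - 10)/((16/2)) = -1.17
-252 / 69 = -84 / 23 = -3.65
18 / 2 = 9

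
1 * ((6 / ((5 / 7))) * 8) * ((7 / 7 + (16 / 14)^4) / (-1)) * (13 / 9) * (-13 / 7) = 17567888 / 36015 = 487.79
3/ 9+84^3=592704.33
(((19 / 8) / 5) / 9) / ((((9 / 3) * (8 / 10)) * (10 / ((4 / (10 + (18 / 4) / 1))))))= 19 / 31320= 0.00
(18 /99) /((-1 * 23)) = -2 /253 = -0.01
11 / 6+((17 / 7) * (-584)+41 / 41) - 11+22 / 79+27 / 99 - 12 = -52480517 / 36498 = -1437.90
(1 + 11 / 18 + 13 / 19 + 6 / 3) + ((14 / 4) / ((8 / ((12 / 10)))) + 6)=74011 / 6840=10.82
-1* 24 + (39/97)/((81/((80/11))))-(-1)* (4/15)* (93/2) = -1665722/144045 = -11.56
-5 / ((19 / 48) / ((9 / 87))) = -1.31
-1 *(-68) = 68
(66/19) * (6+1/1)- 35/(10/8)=-70/19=-3.68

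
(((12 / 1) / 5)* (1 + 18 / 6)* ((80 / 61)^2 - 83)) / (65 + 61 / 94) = -454874272 / 38270485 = -11.89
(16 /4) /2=2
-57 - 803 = -860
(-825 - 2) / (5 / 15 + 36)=-2481 / 109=-22.76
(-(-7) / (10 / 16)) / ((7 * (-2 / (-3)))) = 12 / 5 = 2.40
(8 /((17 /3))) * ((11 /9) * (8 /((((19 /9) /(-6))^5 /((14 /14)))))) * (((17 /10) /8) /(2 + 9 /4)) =-26937681408 /210468415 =-127.99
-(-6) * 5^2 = 150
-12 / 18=-2 / 3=-0.67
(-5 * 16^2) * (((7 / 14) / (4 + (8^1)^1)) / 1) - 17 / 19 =-3091 / 57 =-54.23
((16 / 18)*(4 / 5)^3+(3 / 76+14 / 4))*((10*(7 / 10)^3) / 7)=16735313 / 8550000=1.96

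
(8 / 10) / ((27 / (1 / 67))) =4 / 9045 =0.00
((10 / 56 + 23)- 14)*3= 771 / 28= 27.54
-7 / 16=-0.44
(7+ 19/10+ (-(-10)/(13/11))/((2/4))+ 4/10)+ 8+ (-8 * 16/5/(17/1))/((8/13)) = 14045/442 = 31.78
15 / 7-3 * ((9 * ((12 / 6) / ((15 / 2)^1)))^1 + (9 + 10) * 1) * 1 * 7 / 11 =-14904 / 385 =-38.71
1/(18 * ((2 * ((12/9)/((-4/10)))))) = -1/120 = -0.01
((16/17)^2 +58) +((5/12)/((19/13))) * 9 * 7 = 1687853/21964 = 76.85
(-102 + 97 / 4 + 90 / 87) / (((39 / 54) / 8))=-320364 / 377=-849.77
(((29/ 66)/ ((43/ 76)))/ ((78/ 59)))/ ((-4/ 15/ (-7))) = 1137815/ 73788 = 15.42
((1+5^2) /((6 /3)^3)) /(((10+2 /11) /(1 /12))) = 143 /5376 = 0.03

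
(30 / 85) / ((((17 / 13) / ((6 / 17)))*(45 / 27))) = 1404 / 24565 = 0.06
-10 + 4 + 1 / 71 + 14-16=-567 / 71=-7.99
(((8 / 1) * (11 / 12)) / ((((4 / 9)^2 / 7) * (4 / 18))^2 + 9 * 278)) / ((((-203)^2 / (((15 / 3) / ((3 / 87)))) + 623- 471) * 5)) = 31827411 / 23683335323717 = 0.00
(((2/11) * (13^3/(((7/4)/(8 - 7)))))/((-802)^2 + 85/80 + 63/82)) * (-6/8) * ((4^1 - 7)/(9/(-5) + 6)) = 2882464/15161819365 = 0.00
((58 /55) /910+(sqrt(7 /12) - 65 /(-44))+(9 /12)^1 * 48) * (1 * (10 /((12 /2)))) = 5 * sqrt(21) /18+3751591 /60060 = 63.74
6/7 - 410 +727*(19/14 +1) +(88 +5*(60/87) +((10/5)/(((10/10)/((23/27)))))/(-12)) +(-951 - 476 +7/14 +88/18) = -121231/4698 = -25.80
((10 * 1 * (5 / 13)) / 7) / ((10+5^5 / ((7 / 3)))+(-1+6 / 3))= 25 / 61438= 0.00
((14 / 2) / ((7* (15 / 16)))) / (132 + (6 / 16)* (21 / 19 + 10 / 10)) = 0.01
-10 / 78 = -5 / 39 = -0.13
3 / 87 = 1 / 29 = 0.03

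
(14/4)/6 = 7/12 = 0.58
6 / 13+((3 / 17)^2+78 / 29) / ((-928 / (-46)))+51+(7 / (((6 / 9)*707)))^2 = 26608551010125 / 515703312592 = 51.60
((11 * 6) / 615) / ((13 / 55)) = 242 / 533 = 0.45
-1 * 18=-18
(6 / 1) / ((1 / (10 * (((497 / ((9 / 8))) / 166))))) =39760 / 249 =159.68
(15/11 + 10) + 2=147/11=13.36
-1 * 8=-8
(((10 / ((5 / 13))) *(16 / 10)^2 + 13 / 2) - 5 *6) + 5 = 2403 / 50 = 48.06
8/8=1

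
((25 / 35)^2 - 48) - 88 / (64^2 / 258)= -665243 / 12544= -53.03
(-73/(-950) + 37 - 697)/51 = -626927/48450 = -12.94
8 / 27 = 0.30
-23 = -23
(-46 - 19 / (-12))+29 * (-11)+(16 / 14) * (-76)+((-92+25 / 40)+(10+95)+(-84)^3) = -99647629 / 168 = -593140.65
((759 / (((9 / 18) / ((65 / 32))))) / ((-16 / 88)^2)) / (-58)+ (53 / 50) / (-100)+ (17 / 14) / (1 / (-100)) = -28088887769 / 16240000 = -1729.61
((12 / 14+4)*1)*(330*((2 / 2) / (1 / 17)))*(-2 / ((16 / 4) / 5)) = -68121.43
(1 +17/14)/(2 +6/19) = 589/616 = 0.96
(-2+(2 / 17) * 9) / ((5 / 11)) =-176 / 85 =-2.07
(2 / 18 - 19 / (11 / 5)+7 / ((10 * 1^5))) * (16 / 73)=-61976 / 36135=-1.72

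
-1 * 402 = -402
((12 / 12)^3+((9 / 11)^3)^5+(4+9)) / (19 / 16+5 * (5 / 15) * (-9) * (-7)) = 938997848062620208 / 7097144639837191049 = 0.13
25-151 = -126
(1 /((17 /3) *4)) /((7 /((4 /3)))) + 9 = 9.01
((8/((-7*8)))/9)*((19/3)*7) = -19/27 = -0.70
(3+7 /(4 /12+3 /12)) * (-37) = -555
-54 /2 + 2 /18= -242 /9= -26.89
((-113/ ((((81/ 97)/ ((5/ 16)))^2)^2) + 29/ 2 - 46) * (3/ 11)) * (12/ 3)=-95117342555489/ 2586017415168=-36.78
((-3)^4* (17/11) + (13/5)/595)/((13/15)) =12290154/85085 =144.45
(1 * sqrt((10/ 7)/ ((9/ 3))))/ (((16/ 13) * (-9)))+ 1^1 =1- 13 * sqrt(210)/ 3024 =0.94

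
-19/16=-1.19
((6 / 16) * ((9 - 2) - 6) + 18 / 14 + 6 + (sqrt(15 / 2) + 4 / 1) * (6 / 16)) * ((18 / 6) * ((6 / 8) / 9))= 3 * sqrt(30) / 64 + 513 / 224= 2.55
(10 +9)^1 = 19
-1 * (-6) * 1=6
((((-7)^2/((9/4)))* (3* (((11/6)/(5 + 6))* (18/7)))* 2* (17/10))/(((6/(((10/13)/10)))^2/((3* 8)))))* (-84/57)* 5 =-26656/9633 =-2.77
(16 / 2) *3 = 24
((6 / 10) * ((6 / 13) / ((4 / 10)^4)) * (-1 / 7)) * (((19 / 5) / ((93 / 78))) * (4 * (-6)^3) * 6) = 5540400 / 217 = 25531.80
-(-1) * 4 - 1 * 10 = -6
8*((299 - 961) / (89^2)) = -5296 / 7921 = -0.67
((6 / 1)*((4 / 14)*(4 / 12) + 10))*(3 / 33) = 5.51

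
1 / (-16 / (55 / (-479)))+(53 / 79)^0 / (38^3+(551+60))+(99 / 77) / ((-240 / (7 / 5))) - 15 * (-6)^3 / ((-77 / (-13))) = 223879106306679 / 409275897800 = 547.01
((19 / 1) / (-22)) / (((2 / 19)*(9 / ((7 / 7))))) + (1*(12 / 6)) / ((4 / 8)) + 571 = 227339 / 396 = 574.09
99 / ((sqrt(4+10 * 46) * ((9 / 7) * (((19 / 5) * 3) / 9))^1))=1155 * sqrt(29) / 2204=2.82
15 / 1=15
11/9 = 1.22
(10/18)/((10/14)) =7/9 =0.78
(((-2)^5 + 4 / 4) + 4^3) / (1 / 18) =594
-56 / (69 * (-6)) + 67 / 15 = 4763 / 1035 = 4.60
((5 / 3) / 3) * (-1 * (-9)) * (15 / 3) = 25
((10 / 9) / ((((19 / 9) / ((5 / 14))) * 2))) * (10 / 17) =125 / 2261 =0.06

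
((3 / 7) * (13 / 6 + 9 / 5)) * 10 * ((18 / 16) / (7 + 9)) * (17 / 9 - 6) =-629 / 128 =-4.91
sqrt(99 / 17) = 3 * sqrt(187) / 17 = 2.41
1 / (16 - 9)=1 / 7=0.14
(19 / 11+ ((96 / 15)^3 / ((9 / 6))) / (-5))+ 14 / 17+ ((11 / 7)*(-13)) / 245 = -3906801826 / 120264375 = -32.49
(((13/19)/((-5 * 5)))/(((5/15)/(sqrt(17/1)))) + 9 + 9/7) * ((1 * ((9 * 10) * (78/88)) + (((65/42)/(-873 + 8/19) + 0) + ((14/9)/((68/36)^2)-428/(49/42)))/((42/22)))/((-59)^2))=-20855826928760/62928445375103 + 6778143751847 * sqrt(17)/2562086704557765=-0.32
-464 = -464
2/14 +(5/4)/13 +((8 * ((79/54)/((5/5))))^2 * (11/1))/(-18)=-83.47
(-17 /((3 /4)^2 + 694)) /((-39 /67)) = 0.04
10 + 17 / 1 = 27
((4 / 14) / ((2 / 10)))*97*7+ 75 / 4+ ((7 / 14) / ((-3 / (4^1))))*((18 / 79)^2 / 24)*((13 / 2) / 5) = 123415541 / 124820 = 988.75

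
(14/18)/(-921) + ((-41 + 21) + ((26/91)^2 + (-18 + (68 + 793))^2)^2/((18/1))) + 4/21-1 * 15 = 1116766011899256853/39803778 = 28056784255.49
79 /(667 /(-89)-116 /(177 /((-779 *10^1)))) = 1244487 /80305901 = 0.02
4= 4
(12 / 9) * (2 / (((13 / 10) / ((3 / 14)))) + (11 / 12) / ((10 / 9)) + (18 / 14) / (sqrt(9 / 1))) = 1921 / 910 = 2.11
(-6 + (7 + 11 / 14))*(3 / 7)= 75 / 98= 0.77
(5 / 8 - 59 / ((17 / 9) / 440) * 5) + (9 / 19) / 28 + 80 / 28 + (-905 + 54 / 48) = -157406350 / 2261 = -69618.02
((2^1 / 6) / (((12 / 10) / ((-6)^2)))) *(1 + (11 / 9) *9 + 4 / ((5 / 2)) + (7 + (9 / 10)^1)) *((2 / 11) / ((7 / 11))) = 430 / 7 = 61.43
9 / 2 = 4.50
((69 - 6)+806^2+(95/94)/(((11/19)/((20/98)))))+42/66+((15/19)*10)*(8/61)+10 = 649711.03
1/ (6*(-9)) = -1/ 54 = -0.02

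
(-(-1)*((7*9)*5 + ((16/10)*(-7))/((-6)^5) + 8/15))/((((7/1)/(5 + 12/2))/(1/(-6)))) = -16868489/204120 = -82.64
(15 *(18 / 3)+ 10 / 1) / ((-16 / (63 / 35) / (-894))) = 20115 / 2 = 10057.50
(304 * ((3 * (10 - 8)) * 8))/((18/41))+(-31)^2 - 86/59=6052847/177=34196.88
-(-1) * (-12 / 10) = -6 / 5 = -1.20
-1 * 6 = -6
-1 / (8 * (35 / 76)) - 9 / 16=-467 / 560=-0.83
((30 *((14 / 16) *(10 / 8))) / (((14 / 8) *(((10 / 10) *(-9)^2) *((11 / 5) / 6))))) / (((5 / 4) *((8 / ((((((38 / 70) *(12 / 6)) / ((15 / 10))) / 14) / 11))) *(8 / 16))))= 95 / 160083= 0.00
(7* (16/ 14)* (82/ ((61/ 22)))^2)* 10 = 260353280/ 3721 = 69968.63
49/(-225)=-49/225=-0.22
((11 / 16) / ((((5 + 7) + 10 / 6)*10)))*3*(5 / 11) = 9 / 1312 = 0.01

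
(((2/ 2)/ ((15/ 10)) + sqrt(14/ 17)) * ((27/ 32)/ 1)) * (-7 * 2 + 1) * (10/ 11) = -1755 * sqrt(238)/ 2992 - 585/ 88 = -15.70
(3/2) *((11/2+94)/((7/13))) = 7761/28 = 277.18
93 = 93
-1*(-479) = 479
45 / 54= 5 / 6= 0.83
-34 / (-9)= 34 / 9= 3.78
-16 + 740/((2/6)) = 2204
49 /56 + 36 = 295 /8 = 36.88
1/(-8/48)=-6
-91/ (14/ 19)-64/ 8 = -131.50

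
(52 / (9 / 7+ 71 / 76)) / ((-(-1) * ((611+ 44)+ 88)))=27664 / 877483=0.03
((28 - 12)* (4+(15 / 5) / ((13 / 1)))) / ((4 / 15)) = 3300 / 13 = 253.85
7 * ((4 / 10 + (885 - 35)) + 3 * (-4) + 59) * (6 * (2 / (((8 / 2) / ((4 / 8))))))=94227 / 10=9422.70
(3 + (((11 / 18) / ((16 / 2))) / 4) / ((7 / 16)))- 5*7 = -8053 / 252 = -31.96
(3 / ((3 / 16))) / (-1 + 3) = 8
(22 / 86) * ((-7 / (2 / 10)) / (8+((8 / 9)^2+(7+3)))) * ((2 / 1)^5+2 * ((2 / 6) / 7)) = -500445 / 32723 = -15.29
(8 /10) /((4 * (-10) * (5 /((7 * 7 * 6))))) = -147 /125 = -1.18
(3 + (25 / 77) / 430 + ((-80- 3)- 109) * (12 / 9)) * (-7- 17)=20104332 / 3311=6071.98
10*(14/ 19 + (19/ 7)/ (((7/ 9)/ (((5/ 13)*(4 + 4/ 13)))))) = 1465220/ 22477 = 65.19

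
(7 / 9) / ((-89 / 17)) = -119 / 801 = -0.15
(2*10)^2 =400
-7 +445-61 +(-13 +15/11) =4019/11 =365.36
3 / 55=0.05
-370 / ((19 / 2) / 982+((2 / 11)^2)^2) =-10639321880 / 309603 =-34364.40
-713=-713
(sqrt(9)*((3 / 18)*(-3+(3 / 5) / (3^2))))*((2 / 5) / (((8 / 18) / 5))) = -33 / 5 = -6.60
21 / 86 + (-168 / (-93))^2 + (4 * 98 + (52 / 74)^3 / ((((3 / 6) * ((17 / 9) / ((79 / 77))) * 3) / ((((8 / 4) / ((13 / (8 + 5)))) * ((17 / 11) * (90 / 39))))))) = 1405555823382399 / 3545768858786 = 396.40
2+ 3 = 5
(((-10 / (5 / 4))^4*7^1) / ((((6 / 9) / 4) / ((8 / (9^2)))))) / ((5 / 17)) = 7798784 / 135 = 57768.77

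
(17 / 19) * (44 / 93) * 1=748 / 1767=0.42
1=1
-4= -4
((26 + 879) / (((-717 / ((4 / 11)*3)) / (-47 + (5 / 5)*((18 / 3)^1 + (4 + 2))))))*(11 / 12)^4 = 42159425 / 1238976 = 34.03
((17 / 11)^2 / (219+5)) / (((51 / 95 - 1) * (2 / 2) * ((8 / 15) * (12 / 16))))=-137275 / 2385152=-0.06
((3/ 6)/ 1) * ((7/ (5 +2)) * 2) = 1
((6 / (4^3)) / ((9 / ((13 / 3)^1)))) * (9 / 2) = 13 / 64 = 0.20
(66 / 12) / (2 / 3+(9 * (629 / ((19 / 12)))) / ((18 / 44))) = 627 / 996412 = 0.00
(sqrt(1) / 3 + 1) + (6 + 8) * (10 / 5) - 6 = 70 / 3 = 23.33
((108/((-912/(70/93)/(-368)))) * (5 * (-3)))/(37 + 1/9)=-1304100/98363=-13.26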